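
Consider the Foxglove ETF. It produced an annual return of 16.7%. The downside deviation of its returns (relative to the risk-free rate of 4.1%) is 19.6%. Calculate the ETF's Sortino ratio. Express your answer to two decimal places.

Sortino = (Rp − Rf) / σd = (16.7% − 4.1%) / 19.6% = 12.60% / 19.6% = 0.6429

0.64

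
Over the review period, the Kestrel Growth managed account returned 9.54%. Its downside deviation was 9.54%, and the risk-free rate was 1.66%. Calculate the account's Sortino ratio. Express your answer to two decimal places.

0.83

Sortino = (Rp − Rf) / σd = (9.54% − 1.66%) / 9.54% = 7.88% / 9.54% = 0.8260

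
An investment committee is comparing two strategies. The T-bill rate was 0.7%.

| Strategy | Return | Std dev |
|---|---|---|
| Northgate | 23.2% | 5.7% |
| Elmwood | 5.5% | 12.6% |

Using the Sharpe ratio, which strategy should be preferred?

Northgate

Northgate: Sharpe ratio = (23.2% − 0.7%) / 5.7% = 3.947
Elmwood: Sharpe ratio = (5.5% − 0.7%) / 12.6% = 0.381
Highest: Northgate (3.947).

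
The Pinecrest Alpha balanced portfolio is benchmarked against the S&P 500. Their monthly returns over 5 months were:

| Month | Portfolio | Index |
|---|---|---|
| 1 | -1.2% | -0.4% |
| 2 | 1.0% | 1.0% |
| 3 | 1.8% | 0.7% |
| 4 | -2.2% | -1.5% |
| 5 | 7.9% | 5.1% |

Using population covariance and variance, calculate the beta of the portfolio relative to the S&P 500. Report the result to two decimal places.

1.56

r̄p = 1.4600%,  r̄m = 0.9800%
Cov = Σ(rp − r̄p)(rm − r̄m) / 5 = 7.8352
Var(rm) = Σ(rm − r̄m)² / 5 = 5.0216
β = Cov / Var = 7.8352 / 5.0216 = 1.5603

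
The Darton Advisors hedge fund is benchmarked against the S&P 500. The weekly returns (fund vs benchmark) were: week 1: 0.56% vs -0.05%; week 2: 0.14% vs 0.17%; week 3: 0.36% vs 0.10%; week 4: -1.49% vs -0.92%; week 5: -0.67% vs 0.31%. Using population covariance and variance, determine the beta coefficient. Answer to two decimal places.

1.16

r̄p = -0.2200%,  r̄m = -0.0780%
Cov = Σ(rp − r̄p)(rm − r̄m) / 5 = 0.2218
Var(rm) = Σ(rm − r̄m)² / 5 = 0.1907
β = Cov / Var = 0.2218 / 0.1907 = 1.1631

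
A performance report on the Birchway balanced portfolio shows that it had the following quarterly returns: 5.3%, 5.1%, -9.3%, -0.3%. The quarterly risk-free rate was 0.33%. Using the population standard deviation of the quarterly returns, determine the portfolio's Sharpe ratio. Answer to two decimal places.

r̄ = (5.3 + 5.1 − 9.3 − 0.3) / 4 = 0.80 / 4 = 0.2000%
Σ(r − r̄)² = 140.5200; population σ = √(140.5200/4) = 5.9271%
Sharpe = (r̄ − rf) / σ = (0.2000 − 0.33) / 5.9271 = -0.1300 / 5.9271 = -0.0219

-0.02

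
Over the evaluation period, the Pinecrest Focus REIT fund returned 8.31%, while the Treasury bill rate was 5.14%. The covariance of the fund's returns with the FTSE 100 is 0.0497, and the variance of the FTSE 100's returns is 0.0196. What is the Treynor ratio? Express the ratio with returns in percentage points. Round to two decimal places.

β = Cov / Var = 0.0497 / 0.0196 = 2.5357
Treynor = (Rp − Rf) / β = (8.31% − 5.14%) / 2.5357 = 3.17 / 2.5357 = 1.2501

1.25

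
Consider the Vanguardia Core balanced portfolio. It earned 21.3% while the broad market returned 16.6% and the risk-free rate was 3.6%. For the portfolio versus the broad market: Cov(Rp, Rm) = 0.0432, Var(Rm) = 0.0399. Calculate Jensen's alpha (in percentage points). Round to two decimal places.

β = Cov / Var = 0.0432 / 0.0399 = 1.0827
E[R] = Rf + β(Rm − Rf) = 3.6% + 1.0827 × (16.6% − 3.6%) = 17.6751%
α = Rp − E[R] = 21.3% − 17.6751% = 3.6249

3.62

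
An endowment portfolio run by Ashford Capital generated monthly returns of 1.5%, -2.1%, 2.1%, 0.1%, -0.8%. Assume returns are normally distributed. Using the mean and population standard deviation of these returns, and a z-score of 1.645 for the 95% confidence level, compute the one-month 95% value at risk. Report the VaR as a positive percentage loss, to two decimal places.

Mean return r̄ = 0.80 / 5 = 0.1600%
Population std dev = √[11.5920 / 5] = 1.5226%
VaR = −(r̄ − z·σ) = −(0.1600 − 1.645 × 1.5226) = −(-2.3447) = 2.3447%

2.34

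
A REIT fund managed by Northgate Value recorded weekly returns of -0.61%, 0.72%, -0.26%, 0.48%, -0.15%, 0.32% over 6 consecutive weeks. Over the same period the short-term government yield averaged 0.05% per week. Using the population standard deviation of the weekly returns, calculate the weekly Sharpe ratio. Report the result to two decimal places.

r̄ = (-0.61 + 0.72 − 0.26 + 0.48 − 0.15 + 0.32) / 6 = 0.500 / 6 = 0.0833%
Population σ = √[Σ(r − r̄)² / 6] = √[1.2717 / 6] = √0.2120 = 0.4604%
Sharpe = (r̄ − rf) / σ = (0.0833 − 0.05) / 0.4604 = 0.0333 / 0.4604 = 0.0723

0.07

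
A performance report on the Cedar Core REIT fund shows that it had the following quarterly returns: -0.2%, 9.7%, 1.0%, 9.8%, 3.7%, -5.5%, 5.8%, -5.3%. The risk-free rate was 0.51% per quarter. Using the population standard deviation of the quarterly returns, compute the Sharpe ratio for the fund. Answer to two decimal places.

μ = (-0.2 + 9.7 + 1 + 9.8 + 3.7 − 5.5 + 5.8 − 5.3) / 8 = 2.3750%
Σ(r − μ)² = (-0.2 − 2.3750)² + (9.7 − 2.3750)² + (1 − 2.3750)² + … = 251.7150
σ = √[251.7150 / 8] = 5.6093%
Sharpe = (μ − rf) / σ = (2.3750 − 0.51) / 5.6093 = 1.8650 / 5.6093 = 0.3325

0.33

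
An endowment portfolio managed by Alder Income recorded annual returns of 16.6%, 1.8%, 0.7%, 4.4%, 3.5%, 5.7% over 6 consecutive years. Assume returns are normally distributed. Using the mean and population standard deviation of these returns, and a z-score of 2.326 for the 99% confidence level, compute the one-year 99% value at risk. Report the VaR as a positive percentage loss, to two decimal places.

Mean return r̄ = 32.70 / 6 = 5.4500%
Σ(r − r̄)² = 165.1750; population σ = √(165.1750/6) = 5.2468%
VaR = −(r̄ − z·σ) = −(5.4500 − 2.326 × 5.2468) = −(-6.7541) = 6.7541%

6.75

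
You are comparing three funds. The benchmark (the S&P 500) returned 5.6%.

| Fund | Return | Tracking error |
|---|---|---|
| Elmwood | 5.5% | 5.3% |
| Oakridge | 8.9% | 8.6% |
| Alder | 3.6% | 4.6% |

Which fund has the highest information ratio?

Oakridge

Elmwood: IR = (5.5% − 5.6%) / 5.3% = -0.019
Oakridge: IR = (8.9% − 5.6%) / 8.6% = 0.384
Alder: IR = (3.6% − 5.6%) / 4.6% = -0.435
Highest: Oakridge (0.384).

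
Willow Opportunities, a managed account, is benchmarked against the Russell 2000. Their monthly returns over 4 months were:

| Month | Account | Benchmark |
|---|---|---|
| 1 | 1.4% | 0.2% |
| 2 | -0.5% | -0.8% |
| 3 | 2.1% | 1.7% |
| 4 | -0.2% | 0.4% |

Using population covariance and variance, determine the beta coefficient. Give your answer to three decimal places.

0.985

r̄p = 0.7000%,  r̄m = 0.3750%
Cov = Σ(rp − r̄p)(rm − r̄m) / 4 = 0.7800
Var(rm) = Σ(rm − r̄m)² / 4 = 0.7919
β = Cov / Var = 0.7800 / 0.7919 = 0.9850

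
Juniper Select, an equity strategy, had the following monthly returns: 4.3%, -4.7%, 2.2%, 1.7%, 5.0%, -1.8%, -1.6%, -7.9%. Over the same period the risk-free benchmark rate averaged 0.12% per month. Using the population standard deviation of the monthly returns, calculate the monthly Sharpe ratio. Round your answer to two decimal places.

-0.11

r̄ = (4.3 − 4.7 + 2.2 + 1.7 + 5 − 1.8 − 1.6 − 7.9) / 8 = -2.80 / 8 = -0.3500%
Σ(r − r̄)² = 140.5400; population σ = √(140.5400/8) = 4.1914%
Sharpe = (r̄ − rf) / σ = (-0.3500 − 0.12) / 4.1914 = -0.4700 / 4.1914 = -0.1121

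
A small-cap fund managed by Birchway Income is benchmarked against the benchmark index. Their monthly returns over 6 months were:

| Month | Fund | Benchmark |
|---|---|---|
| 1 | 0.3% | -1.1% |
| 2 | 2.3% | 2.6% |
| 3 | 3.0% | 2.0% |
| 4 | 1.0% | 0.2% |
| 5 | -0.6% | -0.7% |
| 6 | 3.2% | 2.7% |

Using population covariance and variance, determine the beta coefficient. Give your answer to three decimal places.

0.847

r̄p = 1.5333%,  r̄m = 0.9500%
Cov = Σ(rp − r̄p)(rm − r̄m) / 6 = 2.0283
Var(rm) = Σ(rm − r̄m)² / 6 = 2.3958
β = Cov / Var = 2.0283 / 2.3958 = 0.8466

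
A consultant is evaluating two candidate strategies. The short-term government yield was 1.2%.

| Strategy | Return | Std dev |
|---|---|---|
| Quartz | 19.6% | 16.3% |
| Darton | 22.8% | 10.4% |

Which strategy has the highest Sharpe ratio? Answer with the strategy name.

Darton

Quartz: Sharpe ratio = (19.6% − 1.2%) / 16.3% = 1.129
Darton: Sharpe ratio = (22.8% − 1.2%) / 10.4% = 2.077
Highest: Darton (2.077).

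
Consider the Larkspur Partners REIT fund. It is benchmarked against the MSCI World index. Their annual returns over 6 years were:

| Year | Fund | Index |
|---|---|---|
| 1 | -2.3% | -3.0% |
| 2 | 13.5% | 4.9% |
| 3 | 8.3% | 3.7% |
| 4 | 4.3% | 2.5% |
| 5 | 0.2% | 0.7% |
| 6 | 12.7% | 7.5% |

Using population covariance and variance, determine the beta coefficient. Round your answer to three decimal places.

1.685

r̄p = 6.1167%,  r̄m = 2.7167%
Cov = Σ(rp − r̄p)(rm − r̄m) / 6 = 18.3664
Var(rm) = Σ(rm − r̄m)² / 6 = 10.9014
β = Cov / Var = 18.3664 / 10.9014 = 1.6848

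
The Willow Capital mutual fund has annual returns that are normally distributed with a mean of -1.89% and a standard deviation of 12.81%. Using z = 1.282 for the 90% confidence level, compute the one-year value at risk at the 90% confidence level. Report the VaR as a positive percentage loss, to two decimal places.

18.31

VaR (as % loss) = −(μ − z·σ) = −(-1.89% − 1.282 × 12.81%) = −(-18.31242%) = 18.31242%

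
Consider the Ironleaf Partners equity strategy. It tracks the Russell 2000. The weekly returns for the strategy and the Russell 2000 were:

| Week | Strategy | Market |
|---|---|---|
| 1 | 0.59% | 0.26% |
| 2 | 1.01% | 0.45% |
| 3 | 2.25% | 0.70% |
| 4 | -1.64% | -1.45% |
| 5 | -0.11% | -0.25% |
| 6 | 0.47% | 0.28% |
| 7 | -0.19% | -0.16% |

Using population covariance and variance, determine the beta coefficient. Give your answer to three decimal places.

1.590

r̄p = 0.3400%,  r̄m = -0.0243%
Cov = Σ(rp − r̄p)(rm − r̄m) / 7 = 0.6869
Var(rm) = Σ(rm − r̄m)² / 7 = 0.4321
β = Cov / Var = 0.6869 / 0.4321 = 1.5897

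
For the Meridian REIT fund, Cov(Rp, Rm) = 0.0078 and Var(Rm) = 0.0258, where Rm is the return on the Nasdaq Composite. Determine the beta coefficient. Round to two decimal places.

β = Cov(Rp, Rm) / Var(Rm) = 0.0078 / 0.0258 = 0.3023

0.30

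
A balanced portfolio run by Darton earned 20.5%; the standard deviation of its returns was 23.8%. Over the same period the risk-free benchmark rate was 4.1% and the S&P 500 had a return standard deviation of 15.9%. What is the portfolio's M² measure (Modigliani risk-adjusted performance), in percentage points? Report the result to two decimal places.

Sharpe = (Rp − Rf) / σp = (20.5% − 4.1%) / 23.8% = 0.6891
M² = Rf + Sharpe × σm = 4.1% + 0.6891 × 15.9% = 15.0567%

15.06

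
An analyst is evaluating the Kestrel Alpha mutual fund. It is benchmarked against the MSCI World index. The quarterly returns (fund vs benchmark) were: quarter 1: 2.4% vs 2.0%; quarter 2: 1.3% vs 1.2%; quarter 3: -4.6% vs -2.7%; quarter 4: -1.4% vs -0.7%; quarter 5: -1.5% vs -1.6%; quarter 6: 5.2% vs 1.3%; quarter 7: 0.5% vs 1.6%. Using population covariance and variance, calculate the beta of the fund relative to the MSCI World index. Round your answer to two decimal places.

r̄p = 0.2714%,  r̄m = 0.1571%
Cov = Σ(rp − r̄p)(rm − r̄m) / 7 = 4.2031
Var(rm) = Σ(rm − r̄m)² / 7 = 2.8367
β = Cov / Var = 4.2031 / 2.8367 = 1.4817

1.48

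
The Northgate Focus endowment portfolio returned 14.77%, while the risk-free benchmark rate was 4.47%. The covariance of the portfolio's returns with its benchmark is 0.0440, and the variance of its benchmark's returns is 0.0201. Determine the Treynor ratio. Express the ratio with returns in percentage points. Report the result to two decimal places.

β = Cov / Var = 0.0440 / 0.0201 = 2.1891
Treynor = (Rp − Rf) / β = (14.77% − 4.47%) / 2.1891 = 10.30 / 2.1891 = 4.7051

4.71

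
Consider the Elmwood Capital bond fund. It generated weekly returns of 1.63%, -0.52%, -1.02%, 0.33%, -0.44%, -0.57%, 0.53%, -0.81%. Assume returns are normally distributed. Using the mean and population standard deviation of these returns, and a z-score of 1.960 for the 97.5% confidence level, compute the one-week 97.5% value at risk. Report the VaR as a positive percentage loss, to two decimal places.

1.72

μ = (1.63 − 0.52 − 1.02 + 0.33 − 0.44 − 0.57 + 0.53 − 0.81) / 8 = -0.870 / 8 = -0.1088%
Population σ = √[Σ(r − μ)² / 8] = √[5.4375 / 8] = √0.6797 = 0.8244%
VaR = −(μ − z·σ) = −(-0.1088 − 1.960 × 0.8244) = −(-1.7246) = 1.7246%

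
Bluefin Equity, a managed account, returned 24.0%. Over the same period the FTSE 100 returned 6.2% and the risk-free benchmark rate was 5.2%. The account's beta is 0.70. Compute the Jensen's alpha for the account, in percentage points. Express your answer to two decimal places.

18.10

CAPM expected return = Rf + β(Rm − Rf) = 5.2% + 0.70 × (6.2% − 5.2%) = 5.2 + 0.70 × 1.00 = 5.9000%
Jensen's α = Rp − E[R] = 24.0% − 5.9000% = 18.1000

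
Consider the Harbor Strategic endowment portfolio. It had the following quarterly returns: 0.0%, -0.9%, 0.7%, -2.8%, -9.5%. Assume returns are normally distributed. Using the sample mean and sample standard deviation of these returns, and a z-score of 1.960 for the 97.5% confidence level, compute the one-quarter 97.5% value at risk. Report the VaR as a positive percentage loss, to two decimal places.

Mean return r̄ = -12.50 / 5 = -2.5000%
Σ(r − r̄)² = (0 − (-2.5000))² + (-0.9 − (-2.5000))² + … = 68.1400
σ = √[68.1400 / 4] = 4.1273%
VaR = −(r̄ − z·σ) = −(-2.5000 − 1.960 × 4.1273) = −(-10.5895) = 10.5895%

10.59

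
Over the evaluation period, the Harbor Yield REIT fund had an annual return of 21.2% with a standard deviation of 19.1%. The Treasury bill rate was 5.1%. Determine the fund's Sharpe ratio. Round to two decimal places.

Sharpe = (Rp − Rf) / σp = (21.2% − 5.1%) / 19.1% = 16.10% / 19.1% = 0.8429

0.84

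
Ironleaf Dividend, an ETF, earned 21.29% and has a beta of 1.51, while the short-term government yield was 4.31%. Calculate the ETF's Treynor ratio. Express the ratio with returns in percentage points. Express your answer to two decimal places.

11.25

Treynor = (Rp − Rf) / β = (21.29% − 4.31%) / 1.51 = 16.98 / 1.51 = 11.2450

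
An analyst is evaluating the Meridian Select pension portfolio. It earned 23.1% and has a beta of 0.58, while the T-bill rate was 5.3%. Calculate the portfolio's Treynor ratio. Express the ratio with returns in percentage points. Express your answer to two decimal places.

Treynor = (Rp − Rf) / β = (23.1% − 5.3%) / 0.58 = 17.80 / 0.58 = 30.6897

30.69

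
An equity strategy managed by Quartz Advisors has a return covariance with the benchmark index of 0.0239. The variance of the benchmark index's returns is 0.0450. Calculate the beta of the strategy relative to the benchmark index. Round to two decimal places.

β = Cov(Rp, Rm) / Var(Rm) = 0.0239 / 0.0450 = 0.5311

0.53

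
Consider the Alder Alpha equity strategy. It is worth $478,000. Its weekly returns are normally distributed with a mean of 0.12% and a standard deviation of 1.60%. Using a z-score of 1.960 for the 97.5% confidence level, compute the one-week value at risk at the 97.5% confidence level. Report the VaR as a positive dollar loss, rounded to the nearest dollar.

$14,416

Return at the 97.5% tail: μ − z·σ = 0.12% − 1.960 × 1.60% = 0.12 − 3.1360 = -3.0160%
VaR = −(-3.0160%) × $478,000 = 3.0160% × $478,000 = $14,416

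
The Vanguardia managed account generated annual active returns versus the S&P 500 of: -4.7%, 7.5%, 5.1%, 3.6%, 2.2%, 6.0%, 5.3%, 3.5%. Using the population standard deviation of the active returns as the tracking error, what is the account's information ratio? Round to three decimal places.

1.023

Mean return μ = 28.50 / 8 = 3.5625%
Population std dev = √[96.9588 / 8] = 3.4814%
IR = μ / tracking error = 3.5625 / 3.4814 = 1.0233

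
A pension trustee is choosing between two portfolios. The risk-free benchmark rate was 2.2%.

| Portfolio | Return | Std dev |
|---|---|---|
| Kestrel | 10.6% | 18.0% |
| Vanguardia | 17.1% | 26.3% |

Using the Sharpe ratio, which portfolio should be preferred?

Kestrel: Sharpe ratio = (10.6% − 2.2%) / 18.0% = 0.467
Vanguardia: Sharpe ratio = (17.1% − 2.2%) / 26.3% = 0.567
Highest: Vanguardia (0.567).

Vanguardia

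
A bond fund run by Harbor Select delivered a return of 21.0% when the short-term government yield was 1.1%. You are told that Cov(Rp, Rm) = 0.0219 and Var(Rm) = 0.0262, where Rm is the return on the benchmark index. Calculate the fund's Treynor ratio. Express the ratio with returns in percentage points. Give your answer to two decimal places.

β = Cov / Var = 0.0219 / 0.0262 = 0.8359
Treynor = (Rp − Rf) / β = (21.0% − 1.1%) / 0.8359 = 19.90 / 0.8359 = 23.8067

23.81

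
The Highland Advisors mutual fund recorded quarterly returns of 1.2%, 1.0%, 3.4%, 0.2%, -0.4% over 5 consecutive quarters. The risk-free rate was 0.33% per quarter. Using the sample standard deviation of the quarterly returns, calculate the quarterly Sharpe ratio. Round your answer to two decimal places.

0.52

Mean return r̄ = 5.40 / 5 = 1.0800%
Σ(r − r̄)² = (1.2 − 1.0800)² + (1 − 1.0800)² + (3.4 − 1.0800)² + … = 8.3680
sample σ = √(8.3680 / 4) = √2.0920 = 1.4464%
Sharpe = (r̄ − rf) / σ = (1.0800 − 0.33) / 1.4464 = 0.7500 / 1.4464 = 0.5185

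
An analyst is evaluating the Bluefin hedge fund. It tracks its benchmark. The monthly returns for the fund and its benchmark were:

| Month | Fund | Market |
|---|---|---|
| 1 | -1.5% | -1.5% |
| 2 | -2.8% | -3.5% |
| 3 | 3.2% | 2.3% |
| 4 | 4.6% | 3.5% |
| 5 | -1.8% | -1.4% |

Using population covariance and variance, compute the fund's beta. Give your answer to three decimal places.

r̄p = 0.3400%,  r̄m = -0.1200%
Cov = Σ(rp − r̄p)(rm − r̄m) / 5 = 7.6468
Var(rm) = Σ(rm − r̄m)² / 5 = 6.7856
β = Cov / Var = 7.6468 / 6.7856 = 1.1269

1.127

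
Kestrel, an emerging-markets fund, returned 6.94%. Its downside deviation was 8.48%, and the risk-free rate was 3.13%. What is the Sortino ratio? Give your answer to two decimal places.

0.45

Sortino = (Rp − Rf) / σd = (6.94% − 3.13%) / 8.48% = 3.81% / 8.48% = 0.4493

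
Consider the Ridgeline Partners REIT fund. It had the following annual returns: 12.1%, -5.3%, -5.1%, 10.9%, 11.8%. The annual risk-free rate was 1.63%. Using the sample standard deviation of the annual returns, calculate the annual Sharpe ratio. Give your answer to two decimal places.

Mean return r̄ = 24.40 / 5 = 4.8800%
Sample σ = √[Σ(r − r̄)² / 4] = √[339.4880 / 4] = √84.8720 = 9.2126%
Sharpe = (r̄ − rf) / σ = (4.8800 − 1.63) / 9.2126 = 3.2500 / 9.2126 = 0.3528

0.35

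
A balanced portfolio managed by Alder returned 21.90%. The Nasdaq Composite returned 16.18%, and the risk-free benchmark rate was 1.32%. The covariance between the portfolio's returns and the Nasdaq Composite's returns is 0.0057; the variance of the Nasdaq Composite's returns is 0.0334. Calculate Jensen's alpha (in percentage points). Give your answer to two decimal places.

18.04

β = Cov / Var = 0.0057 / 0.0334 = 0.1707
E[R] = Rf + β(Rm − Rf) = 1.32% + 0.1707 × (16.18% − 1.32%) = 3.8566%
α = Rp − E[R] = 21.90% − 3.8566% = 18.0434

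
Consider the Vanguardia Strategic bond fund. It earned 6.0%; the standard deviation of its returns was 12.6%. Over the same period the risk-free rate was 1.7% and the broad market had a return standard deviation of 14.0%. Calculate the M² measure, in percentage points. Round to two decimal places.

6.48

Sharpe = (Rp − Rf) / σp = (6.0% − 1.7%) / 12.6% = 0.3413
M² = Rf + Sharpe × σm = 1.7% + 0.3413 × 14.0% = 6.4782%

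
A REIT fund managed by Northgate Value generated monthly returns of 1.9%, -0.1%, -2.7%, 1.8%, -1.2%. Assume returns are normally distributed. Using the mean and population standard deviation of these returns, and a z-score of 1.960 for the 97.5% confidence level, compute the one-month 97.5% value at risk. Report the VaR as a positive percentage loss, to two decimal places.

3.52

r̄ = (1.9 − 0.1 − 2.7 + 1.8 − 1.2) / 5 = -0.30 / 5 = -0.0600%
Population std dev = √[15.5720 / 5] = 1.7648%
VaR = −(r̄ − z·σ) = −(-0.0600 − 1.960 × 1.7648) = −(-3.5190) = 3.5190%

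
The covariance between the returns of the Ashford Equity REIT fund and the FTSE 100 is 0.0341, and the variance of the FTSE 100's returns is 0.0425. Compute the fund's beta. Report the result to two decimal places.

β = Cov(Rp, Rm) / Var(Rm) = 0.0341 / 0.0425 = 0.8024

0.80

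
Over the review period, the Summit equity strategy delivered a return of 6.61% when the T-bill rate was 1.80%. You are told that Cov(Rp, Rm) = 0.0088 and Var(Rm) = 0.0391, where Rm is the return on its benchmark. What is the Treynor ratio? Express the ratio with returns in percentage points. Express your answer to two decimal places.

21.37

β = Cov / Var = 0.0088 / 0.0391 = 0.2251
Treynor = (Rp − Rf) / β = (6.61% − 1.80%) / 0.2251 = 4.81 / 0.2251 = 21.3683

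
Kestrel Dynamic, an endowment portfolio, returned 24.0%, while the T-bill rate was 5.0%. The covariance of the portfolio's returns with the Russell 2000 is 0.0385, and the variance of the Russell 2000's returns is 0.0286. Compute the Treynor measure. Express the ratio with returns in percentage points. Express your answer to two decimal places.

14.11

β = Cov / Var = 0.0385 / 0.0286 = 1.3462
Treynor = (Rp − Rf) / β = (24.0% − 5.0%) / 1.3462 = 19.00 / 1.3462 = 14.1138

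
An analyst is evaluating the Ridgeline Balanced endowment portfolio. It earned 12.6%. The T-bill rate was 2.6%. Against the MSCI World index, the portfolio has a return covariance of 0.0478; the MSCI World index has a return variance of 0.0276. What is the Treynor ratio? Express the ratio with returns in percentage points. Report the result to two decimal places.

5.77

β = Cov / Var = 0.0478 / 0.0276 = 1.7319
Treynor = (Rp − Rf) / β = (12.6% − 2.6%) / 1.7319 = 10.00 / 1.7319 = 5.7740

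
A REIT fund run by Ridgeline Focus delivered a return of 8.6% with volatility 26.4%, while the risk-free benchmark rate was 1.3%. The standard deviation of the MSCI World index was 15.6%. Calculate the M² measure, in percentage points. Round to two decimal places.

5.61

Sharpe = (Rp − Rf) / σp = (8.6% − 1.3%) / 26.4% = 0.2765
M² = Rf + Sharpe × σm = 1.3% + 0.2765 × 15.6% = 5.6134%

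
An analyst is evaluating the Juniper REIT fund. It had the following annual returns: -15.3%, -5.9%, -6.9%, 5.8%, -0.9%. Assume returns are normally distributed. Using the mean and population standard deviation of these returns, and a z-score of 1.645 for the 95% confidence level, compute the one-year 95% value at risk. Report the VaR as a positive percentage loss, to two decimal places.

16.12

r̄ = (-15.3 − 5.9 − 6.9 + 5.8 − 0.9) / 5 = -4.6400%
Population std dev = √[243.3120 / 5] = 6.9758%
VaR = −(r̄ − z·σ) = −(-4.6400 − 1.645 × 6.9758) = −(-16.1152) = 16.1152%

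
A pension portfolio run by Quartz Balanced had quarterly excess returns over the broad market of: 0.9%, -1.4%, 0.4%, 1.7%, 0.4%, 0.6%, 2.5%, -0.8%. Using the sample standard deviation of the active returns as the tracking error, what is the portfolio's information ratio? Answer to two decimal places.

r̄ = (0.9 − 1.4 + 0.4 + 1.7 + 0.4 + 0.6 + 2.5 − 0.8) / 8 = 0.5375%
Σ(r − r̄)² = (0.9 − 0.5375)² + (-1.4 − 0.5375)² + (0.4 − 0.5375)² + … = 10.9188
sample σ = √(10.9188 / 7) = √1.5598 = 1.2489%
IR = r̄ / tracking error = 0.5375 / 1.2489 = 0.4304

0.43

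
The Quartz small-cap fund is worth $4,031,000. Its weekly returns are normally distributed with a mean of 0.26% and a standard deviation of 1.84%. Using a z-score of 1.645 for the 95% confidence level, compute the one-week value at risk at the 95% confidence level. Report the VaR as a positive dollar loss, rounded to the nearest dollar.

Return at the 95% tail: μ − z·σ = 0.26% − 1.645 × 1.84% = 0.26 − 3.0268 = -2.7668%
VaR = −(-2.7668%) × $4,031,000 = 2.7668% × $4,031,000 = $111,530

$111,530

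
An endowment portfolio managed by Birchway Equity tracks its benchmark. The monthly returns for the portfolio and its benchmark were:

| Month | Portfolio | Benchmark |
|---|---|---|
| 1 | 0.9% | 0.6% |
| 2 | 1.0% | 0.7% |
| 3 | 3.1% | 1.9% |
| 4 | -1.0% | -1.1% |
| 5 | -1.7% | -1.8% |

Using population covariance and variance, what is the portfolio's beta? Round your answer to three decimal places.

r̄p = 0.4600%,  r̄m = 0.0600%
Cov = Σ(rp − r̄p)(rm − r̄m) / 5 = 2.2304
Var(rm) = Σ(rm − r̄m)² / 5 = 1.7784
β = Cov / Var = 2.2304 / 1.7784 = 1.2542

1.254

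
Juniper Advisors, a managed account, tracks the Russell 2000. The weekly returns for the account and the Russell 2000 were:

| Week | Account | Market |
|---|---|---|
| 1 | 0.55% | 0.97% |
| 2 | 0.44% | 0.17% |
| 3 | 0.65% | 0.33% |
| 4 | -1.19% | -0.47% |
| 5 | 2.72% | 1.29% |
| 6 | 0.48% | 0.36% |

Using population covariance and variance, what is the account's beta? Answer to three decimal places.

r̄p = 0.6083%,  r̄m = 0.4417%
Cov = Σ(rp − r̄p)(rm − r̄m) / 6 = 0.5753
Var(rm) = Σ(rm − r̄m)² / 6 = 0.3205
β = Cov / Var = 0.5753 / 0.3205 = 1.7950

1.795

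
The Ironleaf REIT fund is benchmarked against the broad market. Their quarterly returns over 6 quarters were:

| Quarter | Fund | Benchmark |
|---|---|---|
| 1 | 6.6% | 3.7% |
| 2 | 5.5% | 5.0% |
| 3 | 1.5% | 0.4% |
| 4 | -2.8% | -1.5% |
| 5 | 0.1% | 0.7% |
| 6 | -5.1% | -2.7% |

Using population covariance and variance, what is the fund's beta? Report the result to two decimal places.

1.49

r̄p = 0.9667%,  r̄m = 0.9333%
Cov = Σ(rp − r̄p)(rm − r̄m) / 6 = 10.8578
Var(rm) = Σ(rm − r̄m)² / 6 = 7.2756
β = Cov / Var = 10.8578 / 7.2756 = 1.4924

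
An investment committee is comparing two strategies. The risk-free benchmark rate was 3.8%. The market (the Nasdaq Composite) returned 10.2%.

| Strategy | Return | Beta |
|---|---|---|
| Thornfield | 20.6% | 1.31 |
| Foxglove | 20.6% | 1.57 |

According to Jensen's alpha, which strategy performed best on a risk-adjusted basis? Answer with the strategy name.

Thornfield: α = 20.6% − [3.8% + 1.31 × (10.2% − 3.8%)] = 8.416
Foxglove: α = 20.6% − [3.8% + 1.57 × (10.2% − 3.8%)] = 6.752
Highest: Thornfield (8.416).

Thornfield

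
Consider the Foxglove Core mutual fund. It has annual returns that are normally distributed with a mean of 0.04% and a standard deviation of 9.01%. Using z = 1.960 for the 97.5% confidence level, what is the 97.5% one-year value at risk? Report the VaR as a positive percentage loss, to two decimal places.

VaR (as % loss) = −(μ − z·σ) = −(0.04% − 1.960 × 9.01%) = −(-17.6196%) = 17.6196%

17.62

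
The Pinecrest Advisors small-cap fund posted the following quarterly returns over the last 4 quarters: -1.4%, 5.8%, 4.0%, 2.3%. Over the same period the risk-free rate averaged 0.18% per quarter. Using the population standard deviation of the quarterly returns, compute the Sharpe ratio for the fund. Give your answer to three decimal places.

0.939

r̄ = (-1.4 + 5.8 + 4 + 2.3) / 4 = 2.6750%
Σ(r − r̄)² = (-1.4 − 2.6750)² + (5.8 − 2.6750)² + … = 28.2675
population σ = √(28.2675 / 4) = √7.0669 = 2.6584%
Sharpe = (r̄ − rf) / σ = (2.6750 − 0.18) / 2.6584 = 2.4950 / 2.6584 = 0.9385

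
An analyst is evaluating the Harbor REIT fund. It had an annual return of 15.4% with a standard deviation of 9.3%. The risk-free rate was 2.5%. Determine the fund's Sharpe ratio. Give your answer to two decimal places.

Sharpe = (Rp − Rf) / σp = (15.4% − 2.5%) / 9.3% = 12.90% / 9.3% = 1.3871

1.39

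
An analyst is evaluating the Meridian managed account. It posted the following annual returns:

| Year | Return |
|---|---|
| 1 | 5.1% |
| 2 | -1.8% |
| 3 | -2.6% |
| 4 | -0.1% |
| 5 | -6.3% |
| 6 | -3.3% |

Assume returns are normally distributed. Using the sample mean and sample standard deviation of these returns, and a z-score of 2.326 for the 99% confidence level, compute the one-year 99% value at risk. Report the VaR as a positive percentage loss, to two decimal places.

10.39

Mean return r̄ = -9.00 / 6 = -1.5000%
Σ(r − r̄)² = 73.1000; sample σ = √(73.1000/5) = 3.8236%
VaR = −(r̄ − z·σ) = −(-1.5000 − 2.326 × 3.8236) = −(-10.3937) = 10.3937%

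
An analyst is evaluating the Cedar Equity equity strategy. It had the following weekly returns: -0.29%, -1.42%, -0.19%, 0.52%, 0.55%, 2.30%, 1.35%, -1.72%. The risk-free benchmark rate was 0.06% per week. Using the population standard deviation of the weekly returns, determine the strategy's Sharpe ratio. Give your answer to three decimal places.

0.062

r̄ = (-0.29 − 1.42 − 0.19 + 0.52 + 0.55 + 2.3 + 1.35 − 1.72) / 8 = 1.100 / 8 = 0.1375%
Population σ = √[Σ(r − r̄)² / 8] = √[12.6292 / 8] = √1.5787 = 1.2565%
Sharpe = (r̄ − rf) / σ = (0.1375 − 0.06) / 1.2565 = 0.0775 / 1.2565 = 0.0617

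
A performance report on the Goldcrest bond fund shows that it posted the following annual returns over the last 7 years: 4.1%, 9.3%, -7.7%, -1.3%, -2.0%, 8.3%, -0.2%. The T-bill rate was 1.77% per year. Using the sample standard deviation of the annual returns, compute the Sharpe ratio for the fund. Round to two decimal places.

-0.04

r̄ = (4.1 + 9.3 − 7.7 − 1.3 − 2 + 8.3 − 0.2) / 7 = 1.5000%
Sample std dev = √[221.4600 / 6] = 6.0754%
Sharpe = (r̄ − rf) / σ = (1.5000 − 1.77) / 6.0754 = -0.2700 / 6.0754 = -0.0444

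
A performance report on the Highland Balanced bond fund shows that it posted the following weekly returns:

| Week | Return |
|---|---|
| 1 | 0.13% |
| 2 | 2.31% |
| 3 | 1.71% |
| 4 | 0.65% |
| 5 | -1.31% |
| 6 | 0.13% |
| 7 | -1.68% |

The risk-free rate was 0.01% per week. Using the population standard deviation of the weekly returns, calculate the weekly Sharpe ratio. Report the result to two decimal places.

r̄ = (0.13 + 2.31 + 1.71 + 0.65 − 1.31 + 0.13 − 1.68) / 7 = 0.2771%
Population std dev = √[12.7173 / 7] = 1.3479%
Sharpe = (r̄ − rf) / σ = (0.2771 − 0.01) / 1.3479 = 0.2671 / 1.3479 = 0.1982

0.20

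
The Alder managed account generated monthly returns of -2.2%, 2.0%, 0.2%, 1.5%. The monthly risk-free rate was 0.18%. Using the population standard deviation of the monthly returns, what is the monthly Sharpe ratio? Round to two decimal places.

Mean return μ = 1.50 / 4 = 0.3750%
Population σ = √[Σ(r − μ)² / 4] = √[10.5675 / 4] = √2.6419 = 1.6254%
Sharpe = (μ − rf) / σ = (0.3750 − 0.18) / 1.6254 = 0.1950 / 1.6254 = 0.1200

0.12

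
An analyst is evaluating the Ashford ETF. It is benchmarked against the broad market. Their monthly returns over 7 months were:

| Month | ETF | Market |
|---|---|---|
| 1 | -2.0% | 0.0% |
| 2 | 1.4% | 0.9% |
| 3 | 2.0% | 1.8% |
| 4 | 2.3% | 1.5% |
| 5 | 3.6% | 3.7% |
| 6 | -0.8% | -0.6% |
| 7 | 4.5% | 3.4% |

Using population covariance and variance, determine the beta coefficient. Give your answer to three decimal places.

1.324

r̄p = 1.5714%,  r̄m = 1.5286%
Cov = Σ(rp − r̄p)(rm − r̄m) / 7 = 2.9422
Var(rm) = Σ(rm − r̄m)² / 7 = 2.2220
β = Cov / Var = 2.9422 / 2.2220 = 1.3241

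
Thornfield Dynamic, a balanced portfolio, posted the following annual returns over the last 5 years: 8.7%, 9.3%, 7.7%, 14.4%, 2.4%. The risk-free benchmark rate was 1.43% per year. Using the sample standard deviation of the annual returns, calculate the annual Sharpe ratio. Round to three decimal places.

Mean return r̄ = 42.50 / 5 = 8.5000%
Σ(r − r̄)² = 73.3400; sample σ = √(73.3400/4) = 4.2819%
Sharpe = (r̄ − rf) / σ = (8.5000 − 1.43) / 4.2819 = 7.0700 / 4.2819 = 1.6511

1.651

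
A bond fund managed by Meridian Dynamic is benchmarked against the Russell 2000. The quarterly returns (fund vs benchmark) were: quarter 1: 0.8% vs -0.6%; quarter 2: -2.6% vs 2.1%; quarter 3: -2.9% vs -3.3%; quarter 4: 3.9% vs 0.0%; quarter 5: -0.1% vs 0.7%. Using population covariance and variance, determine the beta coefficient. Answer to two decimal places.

r̄p = -0.1800%,  r̄m = -0.2200%
Cov = Σ(rp − r̄p)(rm − r̄m) / 5 = 0.6724
Var(rm) = Σ(rm − r̄m)² / 5 = 3.1816
β = Cov / Var = 0.6724 / 3.1816 = 0.2113

0.21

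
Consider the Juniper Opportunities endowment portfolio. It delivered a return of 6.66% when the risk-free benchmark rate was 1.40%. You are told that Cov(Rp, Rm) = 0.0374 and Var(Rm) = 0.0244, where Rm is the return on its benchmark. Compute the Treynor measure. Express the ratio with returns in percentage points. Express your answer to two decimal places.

β = Cov / Var = 0.0374 / 0.0244 = 1.5328
Treynor = (Rp − Rf) / β = (6.66% − 1.40%) / 1.5328 = 5.26 / 1.5328 = 3.4316

3.43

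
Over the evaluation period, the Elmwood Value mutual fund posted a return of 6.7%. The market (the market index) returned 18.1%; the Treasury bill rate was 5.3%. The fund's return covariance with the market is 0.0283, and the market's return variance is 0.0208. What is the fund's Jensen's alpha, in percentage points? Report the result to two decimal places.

-16.02

β = Cov / Var = 0.0283 / 0.0208 = 1.3606
E[R] = Rf + β(Rm − Rf) = 5.3% + 1.3606 × (18.1% − 5.3%) = 22.7157%
α = Rp − E[R] = 6.7% − 22.7157% = -16.0157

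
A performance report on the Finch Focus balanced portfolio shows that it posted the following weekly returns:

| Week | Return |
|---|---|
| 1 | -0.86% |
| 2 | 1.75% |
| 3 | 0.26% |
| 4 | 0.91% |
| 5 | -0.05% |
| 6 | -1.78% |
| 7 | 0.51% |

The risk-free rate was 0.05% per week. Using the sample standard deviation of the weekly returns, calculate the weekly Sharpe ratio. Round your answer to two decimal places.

r̄ = (-0.86 + 1.75 + 0.26 + 0.91 − 0.05 − 1.78 + 0.51) / 7 = 0.1057%
Σ(r − r̄)² = 8.0506; sample σ = √(8.0506/6) = 1.1583%
Sharpe = (r̄ − rf) / σ = (0.1057 − 0.05) / 1.1583 = 0.0557 / 1.1583 = 0.0481

0.05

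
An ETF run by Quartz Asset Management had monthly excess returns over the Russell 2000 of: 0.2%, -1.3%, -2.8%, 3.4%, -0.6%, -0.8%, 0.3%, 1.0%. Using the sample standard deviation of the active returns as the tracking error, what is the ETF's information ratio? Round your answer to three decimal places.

μ = (0.2 − 1.3 − 2.8 + 3.4 − 0.6 − 0.8 + 0.3 + 1) / 8 = -0.0750%
Sample σ = √[Σ(r − μ)² / 7] = √[23.1750 / 7] = √3.3107 = 1.8195%
IR = μ / tracking error = -0.0750 / 1.8195 = -0.0412

-0.041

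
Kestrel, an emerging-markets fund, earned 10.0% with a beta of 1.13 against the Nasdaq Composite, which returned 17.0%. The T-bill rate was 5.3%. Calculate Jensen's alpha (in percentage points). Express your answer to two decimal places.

CAPM expected return = Rf + β(Rm − Rf) = 5.3% + 1.13 × (17.0% − 5.3%) = 5.3 + 1.13 × 11.70 = 18.5210%
Jensen's α = Rp − E[R] = 10.0% − 18.5210% = -8.5210

-8.52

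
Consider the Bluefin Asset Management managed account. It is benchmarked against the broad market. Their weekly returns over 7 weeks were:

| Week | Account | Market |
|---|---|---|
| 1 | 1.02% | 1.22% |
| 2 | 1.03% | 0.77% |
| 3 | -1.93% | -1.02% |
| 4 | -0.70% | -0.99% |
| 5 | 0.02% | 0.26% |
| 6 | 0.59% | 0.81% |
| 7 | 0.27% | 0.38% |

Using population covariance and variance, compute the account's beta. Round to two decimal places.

r̄p = 0.0429%,  r̄m = 0.2043%
Cov = Σ(rp − r̄p)(rm − r̄m) / 7 = 0.7462
Var(rm) = Σ(rm − r̄m)² / 7 = 0.6683
β = Cov / Var = 0.7462 / 0.6683 = 1.1166

1.12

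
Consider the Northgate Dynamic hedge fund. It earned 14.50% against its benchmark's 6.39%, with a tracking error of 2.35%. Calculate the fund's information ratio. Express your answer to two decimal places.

3.45

IR = (Rp − Rb) / TE = (14.50% − 6.39%) / 2.35% = 8.11% / 2.35% = 3.4511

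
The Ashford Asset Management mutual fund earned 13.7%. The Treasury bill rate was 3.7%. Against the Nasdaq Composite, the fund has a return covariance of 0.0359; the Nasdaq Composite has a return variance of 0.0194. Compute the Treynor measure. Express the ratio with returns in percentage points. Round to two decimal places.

β = Cov / Var = 0.0359 / 0.0194 = 1.8505
Treynor = (Rp − Rf) / β = (13.7% − 3.7%) / 1.8505 = 10.00 / 1.8505 = 5.4039

5.40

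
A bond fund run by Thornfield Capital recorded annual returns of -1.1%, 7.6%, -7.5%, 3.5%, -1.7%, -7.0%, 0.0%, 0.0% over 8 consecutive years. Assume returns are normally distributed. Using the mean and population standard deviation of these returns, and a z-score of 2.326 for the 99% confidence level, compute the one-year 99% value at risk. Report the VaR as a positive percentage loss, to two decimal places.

11.64

μ = (-1.1 + 7.6 − 7.5 + 3.5 − 1.7 − 7 + 0 + 0) / 8 = -6.20 / 8 = -0.7750%
Σ(r − μ)² = (-1.1 − (-0.7750))² + (7.6 − (-0.7750))² + … = 174.5550
σ = √[174.5550 / 8] = 4.6711%
VaR = −(μ − z·σ) = −(-0.7750 − 2.326 × 4.6711) = −(-11.6400) = 11.6400%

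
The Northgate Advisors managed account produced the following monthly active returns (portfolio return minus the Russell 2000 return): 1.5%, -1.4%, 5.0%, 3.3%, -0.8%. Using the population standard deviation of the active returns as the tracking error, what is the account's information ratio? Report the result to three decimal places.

0.629

r̄ = (1.5 − 1.4 + 5 + 3.3 − 0.8) / 5 = 1.5200%
Population std dev = √[29.1880 / 5] = 2.4161%
IR = r̄ / tracking error = 1.5200 / 2.4161 = 0.6291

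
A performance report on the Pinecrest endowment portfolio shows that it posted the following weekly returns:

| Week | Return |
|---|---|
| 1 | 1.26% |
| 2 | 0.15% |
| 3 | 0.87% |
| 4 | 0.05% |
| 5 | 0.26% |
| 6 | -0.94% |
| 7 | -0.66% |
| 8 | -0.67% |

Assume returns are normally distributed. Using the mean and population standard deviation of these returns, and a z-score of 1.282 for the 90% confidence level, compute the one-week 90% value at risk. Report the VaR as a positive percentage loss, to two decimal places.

0.89

μ = (1.26 + 0.15 + 0.87 + 0.05 + 0.26 − 0.94 − 0.66 − 0.67) / 8 = 0.320 / 8 = 0.0400%
Σ(r − μ)² = (1.26 − 0.0400)² + (0.15 − 0.0400)² + … = 4.1924
population σ = √(4.1924 / 8) = √0.5241 = 0.7239%
VaR = −(μ − z·σ) = −(0.0400 − 1.282 × 0.7239) = −(-0.8880) = 0.8880%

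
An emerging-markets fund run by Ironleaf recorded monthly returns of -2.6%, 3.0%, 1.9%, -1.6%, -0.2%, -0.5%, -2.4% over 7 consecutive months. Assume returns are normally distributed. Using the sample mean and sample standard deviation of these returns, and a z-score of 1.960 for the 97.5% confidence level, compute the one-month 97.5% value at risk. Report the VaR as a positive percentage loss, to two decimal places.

4.51

r̄ = (-2.6 + 3 + 1.9 − 1.6 − 0.2 − 0.5 − 2.4) / 7 = -2.40 / 7 = -0.3429%
Sample σ = √[Σ(r − r̄)² / 6] = √[27.1571 / 6] = √4.5262 = 2.1275%
VaR = −(r̄ − z·σ) = −(-0.3429 − 1.960 × 2.1275) = −(-4.5128) = 4.5128%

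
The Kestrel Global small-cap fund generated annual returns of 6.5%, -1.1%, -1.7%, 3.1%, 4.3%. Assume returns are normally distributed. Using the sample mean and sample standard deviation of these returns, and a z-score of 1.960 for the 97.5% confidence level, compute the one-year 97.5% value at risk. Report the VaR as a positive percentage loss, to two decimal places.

4.70

Mean return r̄ = 11.10 / 5 = 2.2200%
Sample σ = √[Σ(r − r̄)² / 4] = √[49.8080 / 4] = √12.4520 = 3.5287%
VaR = −(r̄ − z·σ) = −(2.2200 − 1.960 × 3.5287) = −(-4.6963) = 4.6963%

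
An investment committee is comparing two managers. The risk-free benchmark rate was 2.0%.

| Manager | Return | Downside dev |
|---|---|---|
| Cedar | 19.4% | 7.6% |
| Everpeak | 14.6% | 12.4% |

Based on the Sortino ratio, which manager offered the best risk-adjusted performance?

Cedar: Sortino ratio = (19.4% − 2.0%) / 7.6% = 2.289
Everpeak: Sortino ratio = (14.6% − 2.0%) / 12.4% = 1.016
Highest: Cedar (2.289).

Cedar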